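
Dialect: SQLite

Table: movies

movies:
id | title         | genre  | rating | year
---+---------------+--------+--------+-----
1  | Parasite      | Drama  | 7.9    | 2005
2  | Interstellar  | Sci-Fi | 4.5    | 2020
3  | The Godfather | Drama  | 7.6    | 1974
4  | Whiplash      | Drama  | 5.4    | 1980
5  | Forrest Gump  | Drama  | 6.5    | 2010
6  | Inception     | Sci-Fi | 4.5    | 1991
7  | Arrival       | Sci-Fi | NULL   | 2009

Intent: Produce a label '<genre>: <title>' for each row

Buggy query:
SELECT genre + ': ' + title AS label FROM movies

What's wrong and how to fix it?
Bug: '+' is numeric addition; on text columns SQLite converts them to 0 instead of concatenating

Fix: Use the || operator for string concatenation

Corrected query:
SELECT genre || ': ' || title AS label FROM movies

Result:
label               
--------------------
Drama: Parasite     
Sci-Fi: Interstellar
Drama: The Godfather
Drama: Whiplash     
Drama: Forrest Gump 
Sci-Fi: Inception   
Sci-Fi: Arrival     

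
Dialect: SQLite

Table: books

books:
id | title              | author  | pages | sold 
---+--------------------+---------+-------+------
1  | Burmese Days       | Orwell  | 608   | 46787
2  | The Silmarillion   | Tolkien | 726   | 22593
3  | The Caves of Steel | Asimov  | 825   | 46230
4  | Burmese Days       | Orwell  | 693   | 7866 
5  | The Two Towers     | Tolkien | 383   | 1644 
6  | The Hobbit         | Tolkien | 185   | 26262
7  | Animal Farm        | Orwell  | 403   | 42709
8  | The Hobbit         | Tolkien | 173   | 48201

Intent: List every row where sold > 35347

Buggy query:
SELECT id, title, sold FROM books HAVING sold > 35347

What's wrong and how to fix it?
Bug: This is a non-aggregate query (no GROUP BY, no aggregates), so in SQLite the HAVING clause is invalid here; a row-level condition belongs in WHERE

Fix: Use WHERE for row-level filtering

Corrected query:
SELECT id, title, sold FROM books WHERE sold > 35347

Result:
id | title              | sold 
---+--------------------+------
1  | Burmese Days       | 46787
3  | The Caves of Steel | 46230
7  | Animal Farm        | 42709
8  | The Hobbit         | 48201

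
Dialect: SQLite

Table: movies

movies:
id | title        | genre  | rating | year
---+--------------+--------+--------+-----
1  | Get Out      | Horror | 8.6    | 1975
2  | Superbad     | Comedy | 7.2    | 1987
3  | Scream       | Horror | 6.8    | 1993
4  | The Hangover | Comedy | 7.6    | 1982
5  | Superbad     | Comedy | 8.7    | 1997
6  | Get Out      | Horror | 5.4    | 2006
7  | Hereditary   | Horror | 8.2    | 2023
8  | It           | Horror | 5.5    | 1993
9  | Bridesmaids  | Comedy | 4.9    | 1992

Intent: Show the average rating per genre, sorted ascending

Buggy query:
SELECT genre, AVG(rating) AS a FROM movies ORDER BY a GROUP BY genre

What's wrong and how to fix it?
Bug: ORDER BY appears before GROUP BY; SQL clause order requires GROUP BY first

Fix: Reorder: SELECT … FROM … GROUP BY … ORDER BY …

Corrected query:
SELECT genre, AVG(rating) AS a FROM movies GROUP BY genre ORDER BY a

Result:
genre  | a  
-------+----
Horror | 6.9
Comedy | 7.1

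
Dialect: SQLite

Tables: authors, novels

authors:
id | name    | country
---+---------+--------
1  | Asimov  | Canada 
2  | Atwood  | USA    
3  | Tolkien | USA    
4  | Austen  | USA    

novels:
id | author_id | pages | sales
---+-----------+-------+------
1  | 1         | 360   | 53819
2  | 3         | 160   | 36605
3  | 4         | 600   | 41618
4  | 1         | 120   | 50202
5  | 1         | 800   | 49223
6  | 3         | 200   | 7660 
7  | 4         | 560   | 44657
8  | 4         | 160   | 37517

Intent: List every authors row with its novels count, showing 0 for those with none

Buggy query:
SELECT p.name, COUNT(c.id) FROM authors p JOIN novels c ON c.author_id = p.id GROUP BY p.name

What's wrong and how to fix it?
Bug: INNER JOIN drops authors rows that have no matching novels rows

Fix: Use LEFT JOIN so parents without children still appear (COUNT(c.id) gives 0)

Corrected query:
SELECT p.name, COUNT(c.id) FROM authors p LEFT JOIN novels c ON c.author_id = p.id GROUP BY p.name

Result:
name    | COUNT(c.id)
--------+------------
Asimov  | 3          
Atwood  | 0          
Austen  | 3          
Tolkien | 2          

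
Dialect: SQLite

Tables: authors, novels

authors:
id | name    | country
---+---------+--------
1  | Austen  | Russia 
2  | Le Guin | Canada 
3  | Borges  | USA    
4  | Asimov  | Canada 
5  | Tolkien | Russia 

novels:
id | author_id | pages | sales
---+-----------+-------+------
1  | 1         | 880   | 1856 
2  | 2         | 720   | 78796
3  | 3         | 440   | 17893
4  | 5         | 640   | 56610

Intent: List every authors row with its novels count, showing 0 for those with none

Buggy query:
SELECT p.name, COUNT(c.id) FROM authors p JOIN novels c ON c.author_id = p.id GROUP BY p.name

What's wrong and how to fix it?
Bug: An inner join excludes parents with zero children

Fix: Use LEFT JOIN so parents without children still appear (COUNT(c.id) gives 0)

Corrected query:
SELECT p.name, COUNT(c.id) FROM authors p LEFT JOIN novels c ON c.author_id = p.id GROUP BY p.name

Result:
name    | COUNT(c.id)
--------+------------
Asimov  | 0          
Austen  | 1          
Borges  | 1          
Le Guin | 1          
Tolkien | 1          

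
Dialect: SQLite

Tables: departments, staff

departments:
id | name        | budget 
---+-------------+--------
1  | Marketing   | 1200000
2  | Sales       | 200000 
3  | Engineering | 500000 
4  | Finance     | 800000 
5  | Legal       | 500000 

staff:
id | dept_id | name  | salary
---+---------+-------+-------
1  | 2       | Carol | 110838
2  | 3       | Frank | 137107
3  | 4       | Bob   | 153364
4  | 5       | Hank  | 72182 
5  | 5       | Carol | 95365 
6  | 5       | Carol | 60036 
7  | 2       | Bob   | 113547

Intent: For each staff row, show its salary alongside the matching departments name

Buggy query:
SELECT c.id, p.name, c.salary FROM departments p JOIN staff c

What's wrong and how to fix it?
Bug: JOIN with no ON clause produces a cartesian product; every staff row pairs with every departments row

Fix: Specify the join condition linking the foreign key to the parent id

Corrected query:
SELECT c.id, p.name, c.salary FROM departments p JOIN staff c ON c.dept_id = p.id

Result:
id | name        | salary
---+-------------+-------
1  | Sales       | 110838
2  | Engineering | 137107
3  | Finance     | 153364
4  | Legal       | 72182 
5  | Legal       | 95365 
6  | Legal       | 60036 
7  | Sales       | 113547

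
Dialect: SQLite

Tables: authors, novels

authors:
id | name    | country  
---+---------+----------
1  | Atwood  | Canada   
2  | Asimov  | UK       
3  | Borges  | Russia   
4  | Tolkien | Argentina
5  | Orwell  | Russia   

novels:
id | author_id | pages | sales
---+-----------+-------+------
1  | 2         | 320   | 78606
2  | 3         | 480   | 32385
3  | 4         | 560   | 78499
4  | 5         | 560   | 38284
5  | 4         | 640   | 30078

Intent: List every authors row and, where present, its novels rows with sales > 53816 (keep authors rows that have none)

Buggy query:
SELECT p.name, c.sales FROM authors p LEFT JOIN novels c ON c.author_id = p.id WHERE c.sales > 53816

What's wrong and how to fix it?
Bug: A WHERE condition on the right-hand table after LEFT JOIN drops unmatched parents

Fix: Put 'c.sales > 53816' in the JOIN's ON clause instead of WHERE

Corrected query:
SELECT p.name, c.sales FROM authors p LEFT JOIN novels c ON c.author_id = p.id AND c.sales > 53816

Result:
name    | sales
--------+------
Atwood  | NULL 
Asimov  | 78606
Borges  | NULL 
Tolkien | 78499
Orwell  | NULL 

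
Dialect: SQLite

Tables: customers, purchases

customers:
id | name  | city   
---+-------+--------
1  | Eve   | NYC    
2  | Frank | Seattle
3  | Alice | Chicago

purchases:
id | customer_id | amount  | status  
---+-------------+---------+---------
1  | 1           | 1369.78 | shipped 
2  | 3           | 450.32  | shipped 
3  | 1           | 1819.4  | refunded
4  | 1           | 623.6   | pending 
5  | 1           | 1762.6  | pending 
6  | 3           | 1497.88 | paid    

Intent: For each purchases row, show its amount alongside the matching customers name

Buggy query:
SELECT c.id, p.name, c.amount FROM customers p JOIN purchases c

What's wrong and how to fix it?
Bug: Missing join condition: each purchases row is matched to all customers rows instead of just its own

Fix: Specify the join condition linking the foreign key to the parent id

Corrected query:
SELECT c.id, p.name, c.amount FROM customers p JOIN purchases c ON c.customer_id = p.id

Result:
id | name  | amount 
---+-------+--------
1  | Eve   | 1369.78
2  | Alice | 450.32 
3  | Eve   | 1819.4 
4  | Eve   | 623.6  
5  | Eve   | 1762.6 
6  | Alice | 1497.88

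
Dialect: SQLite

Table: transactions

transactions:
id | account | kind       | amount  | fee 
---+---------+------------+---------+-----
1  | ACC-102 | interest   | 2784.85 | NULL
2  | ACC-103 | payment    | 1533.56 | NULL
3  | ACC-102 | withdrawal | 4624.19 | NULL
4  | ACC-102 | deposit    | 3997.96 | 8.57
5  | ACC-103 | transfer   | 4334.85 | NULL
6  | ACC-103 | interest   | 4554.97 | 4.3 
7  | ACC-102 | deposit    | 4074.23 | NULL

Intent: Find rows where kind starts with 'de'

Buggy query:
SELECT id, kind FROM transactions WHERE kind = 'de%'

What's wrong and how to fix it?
Bug: '=' compares the literal string including the % character; pattern matching needs LIKE

Fix: Replace '=' with LIKE so 'de%' is treated as a pattern

Corrected query:
SELECT id, kind FROM transactions WHERE kind LIKE 'de%'

Result:
id | kind   
---+--------
4  | deposit
7  | deposit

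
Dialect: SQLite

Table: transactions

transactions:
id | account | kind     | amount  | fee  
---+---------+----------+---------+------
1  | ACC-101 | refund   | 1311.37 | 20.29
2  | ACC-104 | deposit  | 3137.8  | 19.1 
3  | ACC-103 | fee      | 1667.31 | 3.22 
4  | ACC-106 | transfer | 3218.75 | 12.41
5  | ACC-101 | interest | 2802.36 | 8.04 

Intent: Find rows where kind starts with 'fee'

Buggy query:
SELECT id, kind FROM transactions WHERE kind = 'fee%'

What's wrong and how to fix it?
Bug: Wildcards only work with LIKE; '=' treats '%' as a literal character

Fix: Replace '=' with LIKE so 'fee%' is treated as a pattern

Corrected query:
SELECT id, kind FROM transactions WHERE kind LIKE 'fee%'

Result:
id | kind
---+-----
3  | fee 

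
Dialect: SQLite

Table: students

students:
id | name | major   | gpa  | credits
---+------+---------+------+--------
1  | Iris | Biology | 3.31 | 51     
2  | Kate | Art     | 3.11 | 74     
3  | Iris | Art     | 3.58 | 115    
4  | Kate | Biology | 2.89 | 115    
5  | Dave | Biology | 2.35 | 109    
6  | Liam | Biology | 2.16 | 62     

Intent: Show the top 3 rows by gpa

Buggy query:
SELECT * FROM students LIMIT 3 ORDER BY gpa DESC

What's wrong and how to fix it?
Bug: ORDER BY cannot follow LIMIT; LIMIT is the final clause

Fix: Sort with ORDER BY, then apply LIMIT

Corrected query:
SELECT * FROM students ORDER BY gpa DESC LIMIT 3

Result:
id | name | major   | gpa  | credits
---+------+---------+------+--------
3  | Iris | Art     | 3.58 | 115    
1  | Iris | Biology | 3.31 | 51     
2  | Kate | Art     | 3.11 | 74     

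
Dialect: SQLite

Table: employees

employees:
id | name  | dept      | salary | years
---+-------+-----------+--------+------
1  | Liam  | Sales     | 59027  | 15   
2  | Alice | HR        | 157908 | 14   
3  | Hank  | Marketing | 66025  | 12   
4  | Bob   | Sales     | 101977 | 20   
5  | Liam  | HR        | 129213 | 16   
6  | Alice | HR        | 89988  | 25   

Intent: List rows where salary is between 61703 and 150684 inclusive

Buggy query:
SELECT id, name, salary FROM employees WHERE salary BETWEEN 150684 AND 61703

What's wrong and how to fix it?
Bug: BETWEEN expects the lower bound first; with 150684 AND 61703 the range is empty

Fix: Swap the bounds so the smaller value comes first

Corrected query:
SELECT id, name, salary FROM employees WHERE salary BETWEEN 61703 AND 150684

Result:
id | name  | salary
---+-------+-------
3  | Hank  | 66025 
4  | Bob   | 101977
5  | Liam  | 129213
6  | Alice | 89988 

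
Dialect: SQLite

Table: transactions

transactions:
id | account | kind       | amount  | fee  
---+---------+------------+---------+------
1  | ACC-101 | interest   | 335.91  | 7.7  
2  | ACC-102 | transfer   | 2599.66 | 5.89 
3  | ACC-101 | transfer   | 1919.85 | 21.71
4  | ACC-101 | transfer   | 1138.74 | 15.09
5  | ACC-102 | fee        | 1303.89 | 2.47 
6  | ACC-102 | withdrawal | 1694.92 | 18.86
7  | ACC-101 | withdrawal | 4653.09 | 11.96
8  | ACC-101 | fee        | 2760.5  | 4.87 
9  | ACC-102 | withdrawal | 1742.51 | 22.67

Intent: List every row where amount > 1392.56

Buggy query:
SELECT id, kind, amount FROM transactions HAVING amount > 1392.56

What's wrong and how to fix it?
Bug: This is a non-aggregate query (no GROUP BY, no aggregates), so in SQLite the HAVING clause is invalid here; a row-level condition belongs in WHERE

Fix: Use WHERE for row-level filtering

Corrected query:
SELECT id, kind, amount FROM transactions WHERE amount > 1392.56

Result:
id | kind       | amount 
---+------------+--------
2  | transfer   | 2599.66
3  | transfer   | 1919.85
6  | withdrawal | 1694.92
7  | withdrawal | 4653.09
8  | fee        | 2760.5 
9  | withdrawal | 1742.51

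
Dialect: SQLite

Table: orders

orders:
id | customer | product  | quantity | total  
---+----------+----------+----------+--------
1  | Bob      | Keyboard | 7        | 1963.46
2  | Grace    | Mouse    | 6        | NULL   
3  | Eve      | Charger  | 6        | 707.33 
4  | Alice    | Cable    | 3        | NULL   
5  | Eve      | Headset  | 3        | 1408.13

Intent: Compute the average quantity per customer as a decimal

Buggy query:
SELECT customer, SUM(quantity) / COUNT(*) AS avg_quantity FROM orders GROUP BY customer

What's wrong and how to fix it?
Bug: SUM(quantity) and COUNT(*) are both integers; the division truncates the fractional part

Fix: Cast one side to REAL so the division keeps the fractional part

Corrected query:
SELECT customer, SUM(quantity) * 1.0 / COUNT(*) AS avg_quantity FROM orders GROUP BY customer

Result:
customer | avg_quantity
---------+-------------
Alice    | 3           
Bob      | 7           
Eve      | 4.5         
Grace    | 6           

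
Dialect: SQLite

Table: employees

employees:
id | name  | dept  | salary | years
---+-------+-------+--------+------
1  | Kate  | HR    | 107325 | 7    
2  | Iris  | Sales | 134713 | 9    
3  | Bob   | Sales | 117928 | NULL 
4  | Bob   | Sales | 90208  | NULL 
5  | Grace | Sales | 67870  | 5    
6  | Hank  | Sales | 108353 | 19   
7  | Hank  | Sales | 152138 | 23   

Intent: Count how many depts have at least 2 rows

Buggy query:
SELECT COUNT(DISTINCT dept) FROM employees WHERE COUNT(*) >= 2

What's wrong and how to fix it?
Bug: COUNT(*) cannot appear in WHERE; the per-group count doesn't exist yet

Fix: Use a subquery that GROUPs and filters with HAVING, then count its rows

Corrected query:
SELECT COUNT(*) FROM (SELECT dept FROM employees GROUP BY dept HAVING COUNT(*) >= 2)

Result:
COUNT(*)
--------
1       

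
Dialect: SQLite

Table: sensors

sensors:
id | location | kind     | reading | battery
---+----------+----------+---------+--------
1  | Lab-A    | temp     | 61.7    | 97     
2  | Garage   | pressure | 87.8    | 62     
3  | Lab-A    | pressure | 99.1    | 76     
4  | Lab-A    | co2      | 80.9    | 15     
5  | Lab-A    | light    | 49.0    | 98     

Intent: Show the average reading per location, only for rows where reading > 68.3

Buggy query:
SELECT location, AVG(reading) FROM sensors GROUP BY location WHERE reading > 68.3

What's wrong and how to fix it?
Bug: Row-level WHERE must come before GROUP BY in the clause order

Fix: Move the WHERE clause before GROUP BY

Corrected query:
SELECT location, AVG(reading) FROM sensors WHERE reading > 68.3 GROUP BY location

Result:
location | AVG(reading)
---------+-------------
Garage   | 87.8        
Lab-A    | 90          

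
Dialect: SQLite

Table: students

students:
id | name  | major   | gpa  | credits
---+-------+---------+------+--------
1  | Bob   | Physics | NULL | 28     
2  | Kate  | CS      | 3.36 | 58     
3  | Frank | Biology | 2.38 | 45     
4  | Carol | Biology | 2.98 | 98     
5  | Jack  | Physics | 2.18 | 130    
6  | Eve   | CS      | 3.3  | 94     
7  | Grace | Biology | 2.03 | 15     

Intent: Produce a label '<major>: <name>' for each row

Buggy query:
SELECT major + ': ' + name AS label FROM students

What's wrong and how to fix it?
Bug: SQLite uses || for string concatenation; + coerces text to numbers (yielding 0)

Fix: Use the || operator for string concatenation

Corrected query:
SELECT major || ': ' || name AS label FROM students

Result:
label         
--------------
Physics: Bob  
CS: Kate      
Biology: Frank
Biology: Carol
Physics: Jack 
CS: Eve       
Biology: Grace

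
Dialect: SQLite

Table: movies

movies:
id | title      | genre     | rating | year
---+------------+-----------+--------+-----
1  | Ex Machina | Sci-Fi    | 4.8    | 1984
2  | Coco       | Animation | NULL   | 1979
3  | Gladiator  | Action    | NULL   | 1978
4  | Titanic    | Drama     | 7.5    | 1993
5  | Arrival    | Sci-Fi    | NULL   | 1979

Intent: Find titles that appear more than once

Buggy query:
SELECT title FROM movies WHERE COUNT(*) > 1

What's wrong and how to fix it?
Bug: WHERE can't reference COUNT(*); aggregates are computed after WHERE

Fix: Group first, then use HAVING for the count condition

Corrected query:
SELECT title FROM movies GROUP BY title HAVING COUNT(*) > 1

Result:
(no rows)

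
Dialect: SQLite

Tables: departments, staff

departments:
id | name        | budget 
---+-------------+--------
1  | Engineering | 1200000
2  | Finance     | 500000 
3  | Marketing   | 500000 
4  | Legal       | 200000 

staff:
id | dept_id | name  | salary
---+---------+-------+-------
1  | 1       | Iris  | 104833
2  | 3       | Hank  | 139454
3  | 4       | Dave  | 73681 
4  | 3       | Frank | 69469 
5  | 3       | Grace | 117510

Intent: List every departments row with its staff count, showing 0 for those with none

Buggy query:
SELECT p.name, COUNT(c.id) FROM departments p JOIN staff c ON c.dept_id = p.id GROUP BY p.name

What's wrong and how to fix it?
Bug: INNER JOIN drops departments rows that have no matching staff rows

Fix: Use LEFT JOIN so parents without children still appear (COUNT(c.id) gives 0)

Corrected query:
SELECT p.name, COUNT(c.id) FROM departments p LEFT JOIN staff c ON c.dept_id = p.id GROUP BY p.name

Result:
name        | COUNT(c.id)
------------+------------
Engineering | 1          
Finance     | 0          
Legal       | 1          
Marketing   | 3          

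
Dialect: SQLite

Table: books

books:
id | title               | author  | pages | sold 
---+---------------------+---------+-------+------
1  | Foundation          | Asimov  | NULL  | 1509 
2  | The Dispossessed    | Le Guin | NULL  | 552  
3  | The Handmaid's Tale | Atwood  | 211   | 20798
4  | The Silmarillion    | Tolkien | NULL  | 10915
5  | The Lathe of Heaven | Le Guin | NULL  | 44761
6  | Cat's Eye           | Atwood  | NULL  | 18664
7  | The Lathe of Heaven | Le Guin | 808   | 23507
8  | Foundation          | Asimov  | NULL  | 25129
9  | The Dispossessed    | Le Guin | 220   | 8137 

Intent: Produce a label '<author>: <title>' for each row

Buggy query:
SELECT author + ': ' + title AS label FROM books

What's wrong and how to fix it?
Bug: '+' is numeric addition; on text columns SQLite converts them to 0 instead of concatenating

Fix: Replace + with || to concatenate text

Corrected query:
SELECT author || ': ' || title AS label FROM books

Result:
label                       
----------------------------
Asimov: Foundation          
Le Guin: The Dispossessed   
Atwood: The Handmaid's Tale 
Tolkien: The Silmarillion   
Le Guin: The Lathe of Heaven
Atwood: Cat's Eye           
Le Guin: The Lathe of Heaven
Asimov: Foundation          
Le Guin: The Dispossessed   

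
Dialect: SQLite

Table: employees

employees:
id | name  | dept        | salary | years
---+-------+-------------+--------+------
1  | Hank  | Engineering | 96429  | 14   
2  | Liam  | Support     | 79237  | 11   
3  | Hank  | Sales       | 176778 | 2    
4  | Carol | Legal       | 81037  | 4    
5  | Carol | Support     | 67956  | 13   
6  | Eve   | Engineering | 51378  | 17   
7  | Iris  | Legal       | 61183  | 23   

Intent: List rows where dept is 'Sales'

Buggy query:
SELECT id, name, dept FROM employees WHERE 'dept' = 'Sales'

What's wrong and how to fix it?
Bug: Single quotes denote string literals in SQL; the column name is being compared as a constant string

Fix: Reference the column as dept without single quotes

Corrected query:
SELECT id, name, dept FROM employees WHERE dept = 'Sales'

Result:
id | name | dept 
---+------+------
3  | Hank | Sales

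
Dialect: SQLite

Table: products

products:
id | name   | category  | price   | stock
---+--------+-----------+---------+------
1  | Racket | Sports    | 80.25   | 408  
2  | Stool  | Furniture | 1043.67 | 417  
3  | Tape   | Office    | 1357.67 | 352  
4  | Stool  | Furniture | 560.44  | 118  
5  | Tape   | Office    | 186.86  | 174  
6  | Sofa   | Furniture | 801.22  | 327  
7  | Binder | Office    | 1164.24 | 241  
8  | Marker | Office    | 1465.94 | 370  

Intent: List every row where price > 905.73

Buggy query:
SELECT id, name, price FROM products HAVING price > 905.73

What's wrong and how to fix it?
Bug: This is a non-aggregate query (no GROUP BY, no aggregates), so in SQLite the HAVING clause is invalid here; a row-level condition belongs in WHERE

Fix: Use WHERE for row-level filtering

Corrected query:
SELECT id, name, price FROM products WHERE price > 905.73

Result:
id | name   | price  
---+--------+--------
2  | Stool  | 1043.67
3  | Tape   | 1357.67
7  | Binder | 1164.24
8  | Marker | 1465.94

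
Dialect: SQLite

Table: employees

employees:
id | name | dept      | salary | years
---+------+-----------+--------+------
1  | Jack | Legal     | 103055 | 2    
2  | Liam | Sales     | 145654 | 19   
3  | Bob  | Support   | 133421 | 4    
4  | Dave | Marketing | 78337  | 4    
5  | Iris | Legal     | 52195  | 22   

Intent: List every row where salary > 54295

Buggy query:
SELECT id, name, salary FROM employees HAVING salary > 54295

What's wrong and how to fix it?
Bug: This is a non-aggregate query (no GROUP BY, no aggregates), so in SQLite the HAVING clause is invalid here; a row-level condition belongs in WHERE

Fix: Replace HAVING with WHERE since the condition applies to individual rows

Corrected query:
SELECT id, name, salary FROM employees WHERE salary > 54295

Result:
id | name | salary
---+------+-------
1  | Jack | 103055
2  | Liam | 145654
3  | Bob  | 133421
4  | Dave | 78337 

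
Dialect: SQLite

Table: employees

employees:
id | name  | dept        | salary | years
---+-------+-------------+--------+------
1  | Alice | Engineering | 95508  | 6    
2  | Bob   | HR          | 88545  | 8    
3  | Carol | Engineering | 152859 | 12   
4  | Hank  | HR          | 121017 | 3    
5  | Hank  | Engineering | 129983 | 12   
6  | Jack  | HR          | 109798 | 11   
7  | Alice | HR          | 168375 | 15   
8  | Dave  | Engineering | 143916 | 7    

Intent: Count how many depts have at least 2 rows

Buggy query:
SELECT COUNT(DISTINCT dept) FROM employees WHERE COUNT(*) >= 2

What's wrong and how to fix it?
Bug: COUNT(*) cannot appear in WHERE; the per-group count doesn't exist yet

Fix: Use a subquery that GROUPs and filters with HAVING, then count its rows

Corrected query:
SELECT COUNT(*) FROM (SELECT dept FROM employees GROUP BY dept HAVING COUNT(*) >= 2)

Result:
COUNT(*)
--------
2       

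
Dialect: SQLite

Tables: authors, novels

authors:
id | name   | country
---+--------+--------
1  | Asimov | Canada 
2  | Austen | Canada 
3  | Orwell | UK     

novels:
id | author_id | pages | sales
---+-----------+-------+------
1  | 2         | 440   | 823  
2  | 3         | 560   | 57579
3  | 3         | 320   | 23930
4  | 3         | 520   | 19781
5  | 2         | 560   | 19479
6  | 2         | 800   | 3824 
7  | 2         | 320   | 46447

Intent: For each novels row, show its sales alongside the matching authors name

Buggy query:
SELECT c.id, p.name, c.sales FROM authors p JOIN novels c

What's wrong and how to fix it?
Bug: JOIN with no ON clause produces a cartesian product; every novels row pairs with every authors row

Fix: Add ON c.author_id = p.id to the JOIN

Corrected query:
SELECT c.id, p.name, c.sales FROM authors p JOIN novels c ON c.author_id = p.id

Result:
id | name   | sales
---+--------+------
1  | Austen | 823  
2  | Orwell | 57579
3  | Orwell | 23930
4  | Orwell | 19781
5  | Austen | 19479
6  | Austen | 3824 
7  | Austen | 46447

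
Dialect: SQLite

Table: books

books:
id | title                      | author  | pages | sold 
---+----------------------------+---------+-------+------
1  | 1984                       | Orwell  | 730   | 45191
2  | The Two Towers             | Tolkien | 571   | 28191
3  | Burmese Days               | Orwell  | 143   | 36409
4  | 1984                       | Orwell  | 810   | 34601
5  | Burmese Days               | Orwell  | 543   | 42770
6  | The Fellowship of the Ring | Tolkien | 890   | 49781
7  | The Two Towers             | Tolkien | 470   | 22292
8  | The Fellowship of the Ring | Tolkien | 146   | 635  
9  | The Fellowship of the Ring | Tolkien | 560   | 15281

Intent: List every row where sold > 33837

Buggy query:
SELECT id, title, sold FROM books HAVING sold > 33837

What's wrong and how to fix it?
Bug: This is a non-aggregate query (no GROUP BY, no aggregates), so in SQLite the HAVING clause is invalid here; a row-level condition belongs in WHERE

Fix: Replace HAVING with WHERE since the condition applies to individual rows

Corrected query:
SELECT id, title, sold FROM books WHERE sold > 33837

Result:
id | title                      | sold 
---+----------------------------+------
1  | 1984                       | 45191
3  | Burmese Days               | 36409
4  | 1984                       | 34601
5  | Burmese Days               | 42770
6  | The Fellowship of the Ring | 49781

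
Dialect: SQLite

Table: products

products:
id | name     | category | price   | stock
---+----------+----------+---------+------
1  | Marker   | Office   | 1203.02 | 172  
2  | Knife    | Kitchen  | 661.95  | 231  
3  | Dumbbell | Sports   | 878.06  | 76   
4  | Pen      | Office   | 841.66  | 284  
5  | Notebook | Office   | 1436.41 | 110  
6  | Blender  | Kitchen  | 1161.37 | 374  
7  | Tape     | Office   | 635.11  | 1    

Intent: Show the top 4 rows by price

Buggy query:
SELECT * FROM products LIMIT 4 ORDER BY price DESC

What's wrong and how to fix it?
Bug: ORDER BY cannot follow LIMIT; LIMIT is the final clause

Fix: Swap the clauses: ORDER BY first, then LIMIT

Corrected query:
SELECT * FROM products ORDER BY price DESC LIMIT 4

Result:
id | name     | category | price   | stock
---+----------+----------+---------+------
5  | Notebook | Office   | 1436.41 | 110  
1  | Marker   | Office   | 1203.02 | 172  
6  | Blender  | Kitchen  | 1161.37 | 374  
3  | Dumbbell | Sports   | 878.06  | 76   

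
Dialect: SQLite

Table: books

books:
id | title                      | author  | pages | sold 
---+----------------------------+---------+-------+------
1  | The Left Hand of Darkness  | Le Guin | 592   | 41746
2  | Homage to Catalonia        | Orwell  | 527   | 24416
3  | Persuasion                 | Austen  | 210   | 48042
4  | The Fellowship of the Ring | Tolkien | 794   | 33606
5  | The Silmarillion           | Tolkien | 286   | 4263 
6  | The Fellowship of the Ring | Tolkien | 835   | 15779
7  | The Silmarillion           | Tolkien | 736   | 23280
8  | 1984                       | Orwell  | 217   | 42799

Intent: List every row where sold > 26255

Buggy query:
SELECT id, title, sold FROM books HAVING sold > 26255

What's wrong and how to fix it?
Bug: HAVING filters the output of aggregation, but this query has no GROUP BY and no aggregate functions, so SQLite rejects it (HAVING clause on a non-aggregate query); the condition here is per row

Fix: Use WHERE for row-level filtering

Corrected query:
SELECT id, title, sold FROM books WHERE sold > 26255

Result:
id | title                      | sold 
---+----------------------------+------
1  | The Left Hand of Darkness  | 41746
3  | Persuasion                 | 48042
4  | The Fellowship of the Ring | 33606
8  | 1984                       | 42799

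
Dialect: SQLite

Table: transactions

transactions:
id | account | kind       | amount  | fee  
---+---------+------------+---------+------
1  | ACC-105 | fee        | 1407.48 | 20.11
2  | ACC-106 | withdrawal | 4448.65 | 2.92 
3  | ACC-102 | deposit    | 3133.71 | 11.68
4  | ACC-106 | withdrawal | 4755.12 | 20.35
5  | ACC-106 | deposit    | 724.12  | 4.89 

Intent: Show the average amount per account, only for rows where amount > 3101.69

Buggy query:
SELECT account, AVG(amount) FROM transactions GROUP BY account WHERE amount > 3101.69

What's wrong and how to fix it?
Bug: Row-level WHERE must come before GROUP BY in the clause order

Fix: Move the WHERE clause before GROUP BY

Corrected query:
SELECT account, AVG(amount) FROM transactions WHERE amount > 3101.69 GROUP BY account

Result:
account | AVG(amount)
--------+------------
ACC-102 | 3133.71    
ACC-106 | 4601.885   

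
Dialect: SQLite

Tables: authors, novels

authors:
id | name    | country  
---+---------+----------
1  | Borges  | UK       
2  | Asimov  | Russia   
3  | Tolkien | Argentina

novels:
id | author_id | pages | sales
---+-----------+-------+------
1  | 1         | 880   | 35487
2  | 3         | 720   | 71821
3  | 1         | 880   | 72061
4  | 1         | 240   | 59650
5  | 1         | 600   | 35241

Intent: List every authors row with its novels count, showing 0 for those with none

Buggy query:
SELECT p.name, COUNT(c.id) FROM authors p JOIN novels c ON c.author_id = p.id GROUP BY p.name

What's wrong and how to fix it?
Bug: INNER JOIN drops authors rows that have no matching novels rows

Fix: Switch to LEFT JOIN to retain unmatched parent rows

Corrected query:
SELECT p.name, COUNT(c.id) FROM authors p LEFT JOIN novels c ON c.author_id = p.id GROUP BY p.name

Result:
name    | COUNT(c.id)
--------+------------
Asimov  | 0          
Borges  | 4          
Tolkien | 1          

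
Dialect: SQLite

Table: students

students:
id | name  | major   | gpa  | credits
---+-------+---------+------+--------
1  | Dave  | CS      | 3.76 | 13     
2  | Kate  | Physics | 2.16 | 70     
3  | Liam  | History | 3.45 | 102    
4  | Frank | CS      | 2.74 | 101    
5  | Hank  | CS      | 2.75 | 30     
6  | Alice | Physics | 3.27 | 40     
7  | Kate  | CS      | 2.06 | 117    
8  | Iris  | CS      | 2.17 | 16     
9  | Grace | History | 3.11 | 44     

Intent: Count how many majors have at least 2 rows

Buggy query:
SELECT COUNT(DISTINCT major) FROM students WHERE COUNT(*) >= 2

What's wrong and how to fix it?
Bug: COUNT(*) cannot appear in WHERE; the per-group count doesn't exist yet

Fix: Group first with HAVING COUNT(*) >= 2, then COUNT the resulting groups

Corrected query:
SELECT COUNT(*) FROM (SELECT major FROM students GROUP BY major HAVING COUNT(*) >= 2)

Result:
COUNT(*)
--------
3       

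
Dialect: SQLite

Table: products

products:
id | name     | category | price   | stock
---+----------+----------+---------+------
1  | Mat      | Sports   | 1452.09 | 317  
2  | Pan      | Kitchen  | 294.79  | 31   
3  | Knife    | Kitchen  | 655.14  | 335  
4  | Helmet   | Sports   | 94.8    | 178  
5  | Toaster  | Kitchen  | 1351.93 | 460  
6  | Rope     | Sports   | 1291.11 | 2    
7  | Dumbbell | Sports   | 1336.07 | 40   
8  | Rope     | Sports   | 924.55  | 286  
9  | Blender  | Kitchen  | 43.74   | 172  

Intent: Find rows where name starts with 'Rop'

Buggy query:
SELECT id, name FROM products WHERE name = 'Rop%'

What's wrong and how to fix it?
Bug: Wildcards only work with LIKE; '=' treats '%' as a literal character

Fix: Use LIKE for wildcard pattern matching

Corrected query:
SELECT id, name FROM products WHERE name LIKE 'Rop%'

Result:
id | name
---+-----
6  | Rope
8  | Rope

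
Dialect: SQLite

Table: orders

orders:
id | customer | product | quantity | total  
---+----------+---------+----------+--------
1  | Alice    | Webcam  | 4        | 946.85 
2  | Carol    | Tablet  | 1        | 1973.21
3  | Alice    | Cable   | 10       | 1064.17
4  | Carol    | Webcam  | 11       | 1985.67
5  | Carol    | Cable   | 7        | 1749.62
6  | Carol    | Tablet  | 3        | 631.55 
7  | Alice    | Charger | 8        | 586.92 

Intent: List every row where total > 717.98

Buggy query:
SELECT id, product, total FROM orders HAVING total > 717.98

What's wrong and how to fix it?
Bug: HAVING filters the output of aggregation, but this query has no GROUP BY and no aggregate functions, so SQLite rejects it (HAVING clause on a non-aggregate query); the condition here is per row

Fix: Use WHERE for row-level filtering

Corrected query:
SELECT id, product, total FROM orders WHERE total > 717.98

Result:
id | product | total  
---+---------+--------
1  | Webcam  | 946.85 
2  | Tablet  | 1973.21
3  | Cable   | 1064.17
4  | Webcam  | 1985.67
5  | Cable   | 1749.62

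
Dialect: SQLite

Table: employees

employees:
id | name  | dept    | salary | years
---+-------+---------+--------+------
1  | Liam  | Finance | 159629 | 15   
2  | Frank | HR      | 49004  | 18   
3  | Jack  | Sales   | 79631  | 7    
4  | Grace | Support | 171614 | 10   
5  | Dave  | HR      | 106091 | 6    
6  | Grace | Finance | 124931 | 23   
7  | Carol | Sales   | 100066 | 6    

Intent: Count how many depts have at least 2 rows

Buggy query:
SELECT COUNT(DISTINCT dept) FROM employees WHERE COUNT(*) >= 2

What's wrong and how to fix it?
Bug: WHERE filters individual rows, not groups, so a group-level COUNT is invalid there

Fix: Use a subquery that GROUPs and filters with HAVING, then count its rows

Corrected query:
SELECT COUNT(*) FROM (SELECT dept FROM employees GROUP BY dept HAVING COUNT(*) >= 2)

Result:
COUNT(*)
--------
3       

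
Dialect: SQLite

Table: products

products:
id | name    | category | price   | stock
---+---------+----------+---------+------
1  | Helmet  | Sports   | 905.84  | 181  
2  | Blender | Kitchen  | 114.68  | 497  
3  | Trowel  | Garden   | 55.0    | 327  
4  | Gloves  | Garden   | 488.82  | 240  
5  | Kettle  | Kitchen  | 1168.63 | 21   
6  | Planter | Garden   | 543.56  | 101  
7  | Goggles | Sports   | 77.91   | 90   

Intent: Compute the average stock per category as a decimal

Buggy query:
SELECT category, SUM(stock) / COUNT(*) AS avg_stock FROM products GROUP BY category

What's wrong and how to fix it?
Bug: Both operands are integers, so '/' performs integer division and truncates

Fix: Multiply by 1.0 (or CAST to REAL) to force floating-point division

Corrected query:
SELECT category, SUM(stock) * 1.0 / COUNT(*) AS avg_stock FROM products GROUP BY category

Result:
category | avg_stock 
---------+-----------
Garden   | 222.666667
Kitchen  | 259       
Sports   | 135.5     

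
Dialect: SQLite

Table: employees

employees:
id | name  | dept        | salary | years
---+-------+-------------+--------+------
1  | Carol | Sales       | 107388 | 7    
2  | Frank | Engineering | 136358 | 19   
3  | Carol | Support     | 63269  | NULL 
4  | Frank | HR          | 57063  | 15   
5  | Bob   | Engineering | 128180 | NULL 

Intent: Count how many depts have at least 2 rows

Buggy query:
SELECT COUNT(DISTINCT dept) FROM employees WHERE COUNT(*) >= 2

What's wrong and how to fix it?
Bug: WHERE filters individual rows, not groups, so a group-level COUNT is invalid there

Fix: Group first with HAVING COUNT(*) >= 2, then COUNT the resulting groups

Corrected query:
SELECT COUNT(*) FROM (SELECT dept FROM employees GROUP BY dept HAVING COUNT(*) >= 2)

Result:
COUNT(*)
--------
1       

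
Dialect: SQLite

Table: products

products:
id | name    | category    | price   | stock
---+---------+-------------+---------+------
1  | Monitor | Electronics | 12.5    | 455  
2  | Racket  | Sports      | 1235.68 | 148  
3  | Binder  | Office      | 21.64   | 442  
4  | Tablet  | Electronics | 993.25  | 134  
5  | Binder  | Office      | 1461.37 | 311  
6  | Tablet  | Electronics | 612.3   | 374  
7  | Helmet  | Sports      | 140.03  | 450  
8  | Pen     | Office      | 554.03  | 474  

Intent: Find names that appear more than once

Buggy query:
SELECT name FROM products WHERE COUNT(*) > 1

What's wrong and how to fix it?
Bug: COUNT(*) is an aggregate and cannot be used in WHERE

Fix: GROUP BY name, then filter groups with HAVING COUNT(*) > 1

Corrected query:
SELECT name FROM products GROUP BY name HAVING COUNT(*) > 1

Result:
name  
------
Binder
Tablet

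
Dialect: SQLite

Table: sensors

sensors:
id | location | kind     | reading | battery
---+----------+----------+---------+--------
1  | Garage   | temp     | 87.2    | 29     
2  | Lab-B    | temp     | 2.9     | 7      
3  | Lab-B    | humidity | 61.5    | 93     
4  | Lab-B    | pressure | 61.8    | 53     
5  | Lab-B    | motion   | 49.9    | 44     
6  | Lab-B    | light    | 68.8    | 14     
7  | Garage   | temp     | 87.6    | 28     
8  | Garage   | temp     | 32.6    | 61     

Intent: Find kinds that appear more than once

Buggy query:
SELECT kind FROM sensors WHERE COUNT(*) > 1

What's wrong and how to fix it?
Bug: COUNT(*) is an aggregate and cannot be used in WHERE

Fix: Group first, then use HAVING for the count condition

Corrected query:
SELECT kind FROM sensors GROUP BY kind HAVING COUNT(*) > 1

Result:
kind
----
temp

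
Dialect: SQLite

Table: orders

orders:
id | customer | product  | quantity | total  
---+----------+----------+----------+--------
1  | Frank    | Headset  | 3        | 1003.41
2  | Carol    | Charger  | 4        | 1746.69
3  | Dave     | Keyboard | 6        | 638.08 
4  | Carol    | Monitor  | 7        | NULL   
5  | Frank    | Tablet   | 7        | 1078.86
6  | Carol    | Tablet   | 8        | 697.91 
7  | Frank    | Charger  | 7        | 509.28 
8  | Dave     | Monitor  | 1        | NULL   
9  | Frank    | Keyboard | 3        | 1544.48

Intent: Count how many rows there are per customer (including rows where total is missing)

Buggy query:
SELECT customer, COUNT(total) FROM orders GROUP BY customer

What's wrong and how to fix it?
Bug: COUNT(column) counts non-NULL values only; rows with NULL total aren't counted

Fix: Use COUNT(*) to count all rows regardless of NULL

Corrected query:
SELECT customer, COUNT(*) FROM orders GROUP BY customer

Result:
customer | COUNT(*)
---------+---------
Carol    | 3       
Dave     | 2       
Frank    | 4       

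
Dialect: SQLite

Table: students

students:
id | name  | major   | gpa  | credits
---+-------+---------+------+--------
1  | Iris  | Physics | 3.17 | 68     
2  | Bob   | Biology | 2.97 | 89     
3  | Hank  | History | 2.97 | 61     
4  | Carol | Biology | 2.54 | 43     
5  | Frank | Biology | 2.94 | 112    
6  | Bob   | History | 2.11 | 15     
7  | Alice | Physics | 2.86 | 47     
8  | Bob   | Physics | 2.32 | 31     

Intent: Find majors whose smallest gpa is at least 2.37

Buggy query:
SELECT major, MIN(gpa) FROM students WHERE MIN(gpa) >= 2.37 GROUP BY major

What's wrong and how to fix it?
Bug: MIN() in WHERE is a misuse of aggregate

Fix: Replace WHERE with HAVING after the GROUP BY

Corrected query:
SELECT major, MIN(gpa) FROM students GROUP BY major HAVING MIN(gpa) >= 2.37

Result:
major   | MIN(gpa)
--------+---------
Biology | 2.54    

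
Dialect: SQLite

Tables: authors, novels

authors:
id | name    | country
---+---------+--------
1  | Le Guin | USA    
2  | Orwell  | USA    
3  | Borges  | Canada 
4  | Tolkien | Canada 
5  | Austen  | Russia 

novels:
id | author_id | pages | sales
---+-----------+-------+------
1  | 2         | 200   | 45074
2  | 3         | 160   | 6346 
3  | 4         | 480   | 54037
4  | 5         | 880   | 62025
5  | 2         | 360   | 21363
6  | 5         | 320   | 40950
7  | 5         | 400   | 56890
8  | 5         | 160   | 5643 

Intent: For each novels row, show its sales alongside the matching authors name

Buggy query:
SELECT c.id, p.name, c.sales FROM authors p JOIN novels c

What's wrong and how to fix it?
Bug: JOIN with no ON clause produces a cartesian product; every novels row pairs with every authors row

Fix: Add ON c.author_id = p.id to the JOIN

Corrected query:
SELECT c.id, p.name, c.sales FROM authors p JOIN novels c ON c.author_id = p.id

Result:
id | name    | sales
---+---------+------
1  | Orwell  | 45074
2  | Borges  | 6346 
3  | Tolkien | 54037
4  | Austen  | 62025
5  | Orwell  | 21363
6  | Austen  | 40950
7  | Austen  | 56890
8  | Austen  | 5643 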